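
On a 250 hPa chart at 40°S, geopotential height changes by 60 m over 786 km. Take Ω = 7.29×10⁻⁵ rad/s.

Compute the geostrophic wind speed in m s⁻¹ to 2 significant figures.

Coriolis parameter at 40°S:
f = 2Ω sin φ = 2 × 7.29×10⁻⁵ × sin 40° = 9.37×10⁻⁵ s⁻¹
Height gradient: |∂Z/∂n| = 60 m / 786000 m = 7.63×10⁻⁵
On a pressure surface, geostrophic balance gives V_g = (g/f)|∂Z/∂n|:
V_g = 9.81 × 7.63×10⁻⁵ / 9.37×10⁻⁵ = 7.99 m/s

8.0 m s⁻¹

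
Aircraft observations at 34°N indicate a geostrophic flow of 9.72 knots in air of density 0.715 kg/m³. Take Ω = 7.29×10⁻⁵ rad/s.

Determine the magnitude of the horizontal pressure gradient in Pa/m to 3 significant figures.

Coriolis parameter at 34°N:
f = 2Ω sin φ = 2 × 7.29×10⁻⁵ × sin 34° = 8.15×10⁻⁵ s⁻¹
Wind speed in SI: 9.72 knots = 5.00 m/s
Geostrophic balance rearranged: |∂P/∂n| = f ρ V_g
|∂P/∂n| = 8.15×10⁻⁵ × 0.715 × 5.00 = 2.91×10⁻⁴ Pa/m

2.91×10⁻⁴ Pa/m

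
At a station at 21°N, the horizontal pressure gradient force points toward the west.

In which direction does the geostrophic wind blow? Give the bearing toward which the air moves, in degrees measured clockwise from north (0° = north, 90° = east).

000°

The pressure-gradient force points toward the west (bearing 270°).
Geostrophic balance: in the Northern Hemisphere the Coriolis force deflects motion to the right, so the geostrophic wind blows 90° to the right of the pressure-gradient force (low pressure on the left).
Rotating 270° by 90° clockwise gives 000° — the wind blows toward the north.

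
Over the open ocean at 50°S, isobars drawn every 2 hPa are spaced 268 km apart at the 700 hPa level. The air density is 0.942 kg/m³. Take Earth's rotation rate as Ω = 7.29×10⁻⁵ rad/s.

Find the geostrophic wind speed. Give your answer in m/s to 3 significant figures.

Coriolis parameter at 50°S:
f = 2Ω sin φ = 2 × 7.29×10⁻⁵ × sin 50° = 1.12×10⁻⁴ s⁻¹
Pressure gradient: |∂P/∂n| = 200 Pa / 268000 m = 7.46×10⁻⁴ Pa/m
Geostrophic balance (pressure-gradient force = Coriolis force):
V_g = (1/(fρ)) |∂P/∂n| = 7.46×10⁻⁴ / (1.12×10⁻⁴ × 0.942) = 7.09 m/s

7.09 m/s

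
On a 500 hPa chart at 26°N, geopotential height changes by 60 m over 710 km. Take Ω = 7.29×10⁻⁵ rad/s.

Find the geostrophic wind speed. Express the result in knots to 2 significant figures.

Coriolis parameter at 26°N:
f = 2Ω sin φ = 2 × 7.29×10⁻⁵ × sin 26° = 6.39×10⁻⁵ s⁻¹
Height gradient: |∂Z/∂n| = 60 m / 710000 m = 8.45×10⁻⁵
On a pressure surface, geostrophic balance gives V_g = (g/f)|∂Z/∂n|:
V_g = 9.81 × 8.45×10⁻⁵ / 6.39×10⁻⁵ = 13.0 m/s
Converting: 13.0 m/s × 1.944 = 25 knots

25 knots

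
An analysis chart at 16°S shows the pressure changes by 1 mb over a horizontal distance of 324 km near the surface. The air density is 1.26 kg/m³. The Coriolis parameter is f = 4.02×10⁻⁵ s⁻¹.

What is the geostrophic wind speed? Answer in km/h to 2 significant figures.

22 km/h

Pressure gradient: |∂P/∂n| = 100 Pa / 324000 m = 3.09×10⁻⁴ Pa/m
Geostrophic balance (pressure-gradient force = Coriolis force):
V_g = (1/(fρ)) |∂P/∂n| = 3.09×10⁻⁴ / (4.02×10⁻⁵ × 1.26) = 6.09 m/s
Converting: 6.09 m/s × 3.6 = 22 km/h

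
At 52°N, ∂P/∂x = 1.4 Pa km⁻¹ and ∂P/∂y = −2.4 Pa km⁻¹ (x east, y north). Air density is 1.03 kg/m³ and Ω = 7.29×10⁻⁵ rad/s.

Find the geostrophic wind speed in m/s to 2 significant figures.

Coriolis parameter at 52°N:
f = 2Ω sin φ = 2 × 7.29×10⁻⁵ × sin 52° = 1.15×10⁻⁴ s⁻¹
Component geostrophic relations (x east, y north):
u_g = −(1/(fρ)) ∂P/∂y,  v_g = (1/(fρ)) ∂P/∂x
u_g = −(−2.4×10⁻³)/(1.15×10⁻⁴ × 1.03) = 20.3 m/s;  v_g = (1.4×10⁻³)/(1.15×10⁻⁴ × 1.03) = 11.8 m/s
|V_g| = √(u_g² + v_g²) = 23.5 m/s

23 m/s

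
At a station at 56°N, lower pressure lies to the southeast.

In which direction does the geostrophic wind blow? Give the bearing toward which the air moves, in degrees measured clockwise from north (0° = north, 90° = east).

225°

The pressure-gradient force points toward the southeast (bearing 135°).
Geostrophic balance: in the Northern Hemisphere the Coriolis force deflects motion to the right, so the geostrophic wind blows 90° to the right of the pressure-gradient force (low pressure on the left).
Rotating 135° by 90° clockwise gives 225° — the wind blows toward the southwest.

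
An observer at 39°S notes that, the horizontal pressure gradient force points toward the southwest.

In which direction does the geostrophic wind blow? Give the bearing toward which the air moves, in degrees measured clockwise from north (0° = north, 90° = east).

The pressure-gradient force points toward the southwest (bearing 225°).
Geostrophic balance: in the Southern Hemisphere the Coriolis force deflects motion to the left, so the geostrophic wind blows 90° to the left of the pressure-gradient force (low pressure on the right).
Rotating 225° by 90° counterclockwise gives 135° — the wind blows toward the southeast.

135°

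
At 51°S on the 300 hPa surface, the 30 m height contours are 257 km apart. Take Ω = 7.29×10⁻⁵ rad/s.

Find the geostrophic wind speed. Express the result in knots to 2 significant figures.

20 knots

Coriolis parameter at 51°S:
f = 2Ω sin φ = 2 × 7.29×10⁻⁵ × sin 51° = 1.13×10⁻⁴ s⁻¹
Height gradient: |∂Z/∂n| = 30 m / 257000 m = 1.17×10⁻⁴
On a pressure surface, geostrophic balance gives V_g = (g/f)|∂Z/∂n|:
V_g = 9.81 × 1.17×10⁻⁴ / 1.13×10⁻⁴ = 10.1 m/s
Converting: 10.1 m/s × 1.944 = 20 knots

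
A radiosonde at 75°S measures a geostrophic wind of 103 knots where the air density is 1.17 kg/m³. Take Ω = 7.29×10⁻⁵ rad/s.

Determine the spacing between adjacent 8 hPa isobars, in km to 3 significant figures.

Coriolis parameter at 75°S:
f = 2Ω sin φ = 2 × 7.29×10⁻⁵ × sin 75° = 1.41×10⁻⁴ s⁻¹
Wind speed in SI: 103 knots = 53.0 m/s
Geostrophic balance rearranged: |∂P/∂n| = f ρ V_g
|∂P/∂n| = 1.41×10⁻⁴ × 1.17 × 53.0 = 8.73×10⁻³ Pa/m
Isobar spacing: Δn = ΔP/|∂P/∂n| = 800 Pa / 8.73×10⁻³ Pa/m = 91628 m ≈ 91.6 km

91.6 km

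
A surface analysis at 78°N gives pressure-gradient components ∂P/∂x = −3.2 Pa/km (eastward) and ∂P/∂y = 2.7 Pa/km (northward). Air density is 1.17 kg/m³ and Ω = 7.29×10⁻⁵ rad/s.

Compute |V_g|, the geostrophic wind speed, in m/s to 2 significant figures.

25 m/s

Coriolis parameter at 78°N:
f = 2Ω sin φ = 2 × 7.29×10⁻⁵ × sin 78° = 1.43×10⁻⁴ s⁻¹
Component geostrophic relations (x east, y north):
u_g = −(1/(fρ)) ∂P/∂y,  v_g = (1/(fρ)) ∂P/∂x
u_g = −(2.7×10⁻³)/(1.43×10⁻⁴ × 1.17) = −16.2 m/s;  v_g = (−3.2×10⁻³)/(1.43×10⁻⁴ × 1.17) = −19.2 m/s
|V_g| = √(u_g² + v_g²) = 25.1 m/s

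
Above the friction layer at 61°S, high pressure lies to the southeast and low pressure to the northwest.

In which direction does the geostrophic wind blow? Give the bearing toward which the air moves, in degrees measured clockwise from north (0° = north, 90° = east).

The pressure-gradient force points toward the northwest (bearing 315°).
Geostrophic balance: in the Southern Hemisphere the Coriolis force deflects motion to the left, so the geostrophic wind blows 90° to the left of the pressure-gradient force (low pressure on the right).
Rotating 315° by 90° counterclockwise gives 225° — the wind blows toward the southwest.

225°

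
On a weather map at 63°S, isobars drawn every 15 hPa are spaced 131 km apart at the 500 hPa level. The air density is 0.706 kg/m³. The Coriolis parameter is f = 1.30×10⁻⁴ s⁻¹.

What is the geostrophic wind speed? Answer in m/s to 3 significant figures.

125 m/s

Pressure gradient: |∂P/∂n| = 1500 Pa / 131000 m = 1.15×10⁻² Pa/m
Geostrophic balance (pressure-gradient force = Coriolis force):
V_g = (1/(fρ)) |∂P/∂n| = 1.15×10⁻² / (1.30×10⁻⁴ × 0.706) = 125 m/s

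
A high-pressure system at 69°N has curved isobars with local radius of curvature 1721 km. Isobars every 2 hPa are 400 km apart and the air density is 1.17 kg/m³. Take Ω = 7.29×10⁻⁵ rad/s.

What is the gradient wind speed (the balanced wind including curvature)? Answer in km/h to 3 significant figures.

11.5 km/h

Coriolis parameter at 69°N:
f = 2Ω sin φ = 2 × 7.29×10⁻⁵ × sin 69° = 1.36×10⁻⁴ s⁻¹
Pressure gradient: |∂P/∂n| = 200 Pa / 400000 m = 5.00×10⁻⁴ Pa/m
Geostrophic speed: V_g = |∂P/∂n|/(fρ) = 5.00×10⁻⁴/(1.36×10⁻⁴ × 1.17) = 3.14 m/s
Around a high, pressure-gradient force acts outward with centrifugal, so Coriolis balances both:
fV = (1/ρ)|∂P/∂n| + V²/R  →  V² − fR·V + fR·V_g = 0
With fR = 1.36×10⁻⁴ × 1721×10³ m = 234 m/s:
V = [fR − √((fR)² − 4 fR V_g)]/2 = [234 − √(234² − 4×234×3.14)]/2 = 3.18 m/s
Supergeostrophic (V > V_g = 3.14 m/s), as expected around a high.
Converting: 3.18 m/s × 3.6 = 11.5 km/h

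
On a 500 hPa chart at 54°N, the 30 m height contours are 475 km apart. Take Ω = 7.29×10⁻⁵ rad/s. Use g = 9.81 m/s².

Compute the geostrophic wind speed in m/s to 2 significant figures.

5.3 m/s

Coriolis parameter at 54°N:
f = 2Ω sin φ = 2 × 7.29×10⁻⁵ × sin 54° = 1.18×10⁻⁴ s⁻¹
Height gradient: |∂Z/∂n| = 30 m / 475000 m = 6.32×10⁻⁵
On a pressure surface, geostrophic balance gives V_g = (g/f)|∂Z/∂n|:
V_g = 9.81 × 6.32×10⁻⁵ / 1.18×10⁻⁴ = 5.25 m/s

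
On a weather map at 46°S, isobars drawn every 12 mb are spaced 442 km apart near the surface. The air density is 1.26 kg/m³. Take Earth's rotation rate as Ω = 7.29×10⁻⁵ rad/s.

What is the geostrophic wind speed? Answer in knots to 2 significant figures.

Coriolis parameter at 46°S:
f = 2Ω sin φ = 2 × 7.29×10⁻⁵ × sin 46° = 1.05×10⁻⁴ s⁻¹
Pressure gradient: |∂P/∂n| = 1200 Pa / 442000 m = 2.71×10⁻³ Pa/m
Geostrophic balance (pressure-gradient force = Coriolis force):
V_g = (1/(fρ)) |∂P/∂n| = 2.71×10⁻³ / (1.05×10⁻⁴ × 1.26) = 20.5 m/s
Converting: 20.5 m/s × 1.944 = 40 knots

40 knots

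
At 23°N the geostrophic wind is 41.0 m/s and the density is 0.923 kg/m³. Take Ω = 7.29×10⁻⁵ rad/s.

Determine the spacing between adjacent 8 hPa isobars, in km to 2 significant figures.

Coriolis parameter at 23°N:
f = 2Ω sin φ = 2 × 7.29×10⁻⁵ × sin 23° = 5.70×10⁻⁵ s⁻¹
Geostrophic balance rearranged: |∂P/∂n| = f ρ V_g
|∂P/∂n| = 5.70×10⁻⁵ × 0.923 × 41.0 = 2.16×10⁻³ Pa/m
Isobar spacing: Δn = ΔP/|∂P/∂n| = 800 Pa / 2.16×10⁻³ Pa/m = 371081 m ≈ 370 km

370 km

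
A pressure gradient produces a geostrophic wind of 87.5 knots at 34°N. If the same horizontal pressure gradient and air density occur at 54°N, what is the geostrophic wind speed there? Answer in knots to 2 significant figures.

With the same pressure gradient and density, V_g ∝ 1/f ∝ 1/sin φ.
V₂ = V₁ · sin φ₁ / sin φ₂ = 87.5 × sin 34° / sin 54°
V₂ = 87.5 × 0.5592/0.8090 = 60 knots

60 knots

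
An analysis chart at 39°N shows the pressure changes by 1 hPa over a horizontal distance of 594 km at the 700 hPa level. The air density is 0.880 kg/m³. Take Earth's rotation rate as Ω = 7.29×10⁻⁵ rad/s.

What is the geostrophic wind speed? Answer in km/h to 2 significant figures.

Coriolis parameter at 39°N:
f = 2Ω sin φ = 2 × 7.29×10⁻⁵ × sin 39° = 9.18×10⁻⁵ s⁻¹
Pressure gradient: |∂P/∂n| = 100 Pa / 594000 m = 1.68×10⁻⁴ Pa/m
Geostrophic balance (pressure-gradient force = Coriolis force):
V_g = (1/(fρ)) |∂P/∂n| = 1.68×10⁻⁴ / (9.18×10⁻⁵ × 0.880) = 2.08 m/s
Converting: 2.08 m/s × 3.6 = 7.5 km/h

7.5 km/h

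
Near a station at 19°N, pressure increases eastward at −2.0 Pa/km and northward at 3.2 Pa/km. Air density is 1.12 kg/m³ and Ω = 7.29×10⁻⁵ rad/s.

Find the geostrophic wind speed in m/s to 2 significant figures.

71 m/s

Coriolis parameter at 19°N:
f = 2Ω sin φ = 2 × 7.29×10⁻⁵ × sin 19° = 4.75×10⁻⁵ s⁻¹
Component geostrophic relations (x east, y north):
u_g = −(1/(fρ)) ∂P/∂y,  v_g = (1/(fρ)) ∂P/∂x
u_g = −(3.2×10⁻³)/(4.75×10⁻⁵ × 1.12) = −60.2 m/s;  v_g = (−2.0×10⁻³)/(4.75×10⁻⁵ × 1.12) = −37.6 m/s
|V_g| = √(u_g² + v_g²) = 71.0 m/s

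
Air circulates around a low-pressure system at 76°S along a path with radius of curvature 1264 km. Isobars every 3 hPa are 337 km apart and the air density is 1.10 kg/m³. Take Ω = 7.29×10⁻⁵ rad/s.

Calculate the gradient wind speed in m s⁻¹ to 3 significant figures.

Coriolis parameter at 76°S:
f = 2Ω sin φ = 2 × 7.29×10⁻⁵ × sin 76° = 1.41×10⁻⁴ s⁻¹
Pressure gradient: |∂P/∂n| = 300 Pa / 337000 m = 8.90×10⁻⁴ Pa/m
Geostrophic speed: V_g = |∂P/∂n|/(fρ) = 8.90×10⁻⁴/(1.41×10⁻⁴ × 1.10) = 5.72 m/s
Around a low, centrifugal force acts outward with Coriolis, so pressure-gradient force balances both:
(1/ρ)|∂P/∂n| = fV + V²/R  →  V² + fR·V − fR·V_g = 0
With fR = 1.41×10⁻⁴ × 1264×10³ m = 179 m/s:
V = [−fR + √((fR)² + 4 fR V_g)]/2 = [−179 + √(179² + 4×179×5.72)]/2 = 5.55 m/s
Subgeostrophic (V < V_g = 5.72 m/s), as expected around a low.

5.55 m s⁻¹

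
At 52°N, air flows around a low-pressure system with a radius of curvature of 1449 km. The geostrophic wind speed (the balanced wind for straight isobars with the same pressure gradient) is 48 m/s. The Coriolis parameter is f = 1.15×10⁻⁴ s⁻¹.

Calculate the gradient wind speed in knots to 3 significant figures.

Around a low, centrifugal force acts outward with Coriolis, so pressure-gradient force balances both:
(1/ρ)|∂P/∂n| = fV + V²/R  →  V² + fR·V − fR·V_g = 0
With fR = 1.15×10⁻⁴ × 1449×10³ m = 167 m/s:
V = [−fR + √((fR)² + 4 fR V_g)]/2 = [−167 + √(167² + 4×167×48)]/2 = 38.9 m/s
Subgeostrophic (V < V_g = 48 m/s), as expected around a low.
Converting: 38.9 m/s × 1.944 = 75.6 knots

75.6 knots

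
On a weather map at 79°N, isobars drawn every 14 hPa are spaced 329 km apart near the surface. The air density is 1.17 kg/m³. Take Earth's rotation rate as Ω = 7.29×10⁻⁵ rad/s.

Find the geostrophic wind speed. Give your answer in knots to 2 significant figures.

Coriolis parameter at 79°N:
f = 2Ω sin φ = 2 × 7.29×10⁻⁵ × sin 79° = 1.43×10⁻⁴ s⁻¹
Pressure gradient: |∂P/∂n| = 1400 Pa / 329000 m = 4.26×10⁻³ Pa/m
Geostrophic balance (pressure-gradient force = Coriolis force):
V_g = (1/(fρ)) |∂P/∂n| = 4.26×10⁻³ / (1.43×10⁻⁴ × 1.17) = 25.4 m/s
Converting: 25.4 m/s × 1.944 = 49 knots

49 knots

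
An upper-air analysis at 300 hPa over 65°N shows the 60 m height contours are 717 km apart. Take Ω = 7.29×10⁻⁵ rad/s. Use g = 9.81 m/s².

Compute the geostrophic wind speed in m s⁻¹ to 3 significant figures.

Coriolis parameter at 65°N:
f = 2Ω sin φ = 2 × 7.29×10⁻⁵ × sin 65° = 1.32×10⁻⁴ s⁻¹
Height gradient: |∂Z/∂n| = 60 m / 717000 m = 8.37×10⁻⁵
On a pressure surface, geostrophic balance gives V_g = (g/f)|∂Z/∂n|:
V_g = 9.81 × 8.37×10⁻⁵ / 1.32×10⁻⁴ = 6.21 m/s

6.21 m s⁻¹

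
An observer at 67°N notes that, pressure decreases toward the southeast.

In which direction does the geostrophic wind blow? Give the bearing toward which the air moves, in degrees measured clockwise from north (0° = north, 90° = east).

225°

The pressure-gradient force points toward the southeast (bearing 135°).
Geostrophic balance: in the Northern Hemisphere the Coriolis force deflects motion to the right, so the geostrophic wind blows 90° to the right of the pressure-gradient force (low pressure on the left).
Rotating 135° by 90° clockwise gives 225° — the wind blows toward the southwest.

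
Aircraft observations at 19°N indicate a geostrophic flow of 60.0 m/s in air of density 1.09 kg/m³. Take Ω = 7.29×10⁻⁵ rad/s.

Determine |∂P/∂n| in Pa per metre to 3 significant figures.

Coriolis parameter at 19°N:
f = 2Ω sin φ = 2 × 7.29×10⁻⁵ × sin 19° = 4.75×10⁻⁵ s⁻¹
Geostrophic balance rearranged: |∂P/∂n| = f ρ V_g
|∂P/∂n| = 4.75×10⁻⁵ × 1.09 × 60.0 = 3.10×10⁻³ Pa/m

3.10×10⁻³ Pa/m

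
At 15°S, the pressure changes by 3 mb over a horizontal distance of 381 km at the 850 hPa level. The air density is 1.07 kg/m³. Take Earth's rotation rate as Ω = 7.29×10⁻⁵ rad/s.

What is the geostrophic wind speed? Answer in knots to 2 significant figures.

Coriolis parameter at 15°S:
f = 2Ω sin φ = 2 × 7.29×10⁻⁵ × sin 15° = 3.77×10⁻⁵ s⁻¹
Pressure gradient: |∂P/∂n| = 300 Pa / 381000 m = 7.87×10⁻⁴ Pa/m
Geostrophic balance (pressure-gradient force = Coriolis force):
V_g = (1/(fρ)) |∂P/∂n| = 7.87×10⁻⁴ / (3.77×10⁻⁵ × 1.07) = 19.5 m/s
Converting: 19.5 m/s × 1.944 = 38 knots

38 knots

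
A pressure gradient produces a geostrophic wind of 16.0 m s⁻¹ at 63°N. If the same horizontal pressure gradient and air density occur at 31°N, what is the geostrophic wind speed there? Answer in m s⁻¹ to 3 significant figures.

With the same pressure gradient and density, V_g ∝ 1/f ∝ 1/sin φ.
V₂ = V₁ · sin φ₁ / sin φ₂ = 16.0 × sin 63° / sin 31°
V₂ = 16.0 × 0.8910/0.5150 = 27.7 m s⁻¹

27.7 m s⁻¹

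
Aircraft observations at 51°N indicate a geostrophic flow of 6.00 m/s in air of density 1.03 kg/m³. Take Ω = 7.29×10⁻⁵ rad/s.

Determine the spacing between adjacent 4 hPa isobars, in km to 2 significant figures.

Coriolis parameter at 51°N:
f = 2Ω sin φ = 2 × 7.29×10⁻⁵ × sin 51° = 1.13×10⁻⁴ s⁻¹
Geostrophic balance rearranged: |∂P/∂n| = f ρ V_g
|∂P/∂n| = 1.13×10⁻⁴ × 1.03 × 6.00 = 7.00×10⁻⁴ Pa/m
Isobar spacing: Δn = ΔP/|∂P/∂n| = 400 Pa / 7.00×10⁻⁴ Pa/m = 571231 m ≈ 570 km

570 km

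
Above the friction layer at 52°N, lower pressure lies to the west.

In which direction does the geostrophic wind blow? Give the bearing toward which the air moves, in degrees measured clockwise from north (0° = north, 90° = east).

The pressure-gradient force points toward the west (bearing 270°).
Geostrophic balance: in the Northern Hemisphere the Coriolis force deflects motion to the right, so the geostrophic wind blows 90° to the right of the pressure-gradient force (low pressure on the left).
Rotating 270° by 90° clockwise gives 000° — the wind blows toward the north.

000°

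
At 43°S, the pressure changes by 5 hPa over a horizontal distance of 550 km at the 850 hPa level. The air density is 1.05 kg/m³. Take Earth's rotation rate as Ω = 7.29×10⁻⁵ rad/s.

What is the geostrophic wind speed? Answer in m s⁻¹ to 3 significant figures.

8.71 m s⁻¹

Coriolis parameter at 43°S:
f = 2Ω sin φ = 2 × 7.29×10⁻⁵ × sin 43° = 9.94×10⁻⁵ s⁻¹
Pressure gradient: |∂P/∂n| = 500 Pa / 550000 m = 9.09×10⁻⁴ Pa/m
Geostrophic balance (pressure-gradient force = Coriolis force):
V_g = (1/(fρ)) |∂P/∂n| = 9.09×10⁻⁴ / (9.94×10⁻⁵ × 1.05) = 8.71 m/s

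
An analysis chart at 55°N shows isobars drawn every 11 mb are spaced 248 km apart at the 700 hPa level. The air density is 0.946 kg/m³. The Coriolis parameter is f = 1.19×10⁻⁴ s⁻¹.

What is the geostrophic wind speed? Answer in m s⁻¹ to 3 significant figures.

Pressure gradient: |∂P/∂n| = 1100 Pa / 248000 m = 4.44×10⁻³ Pa/m
Geostrophic balance (pressure-gradient force = Coriolis force):
V_g = (1/(fρ)) |∂P/∂n| = 4.44×10⁻³ / (1.19×10⁻⁴ × 0.946) = 39.4 m/s

39.4 m s⁻¹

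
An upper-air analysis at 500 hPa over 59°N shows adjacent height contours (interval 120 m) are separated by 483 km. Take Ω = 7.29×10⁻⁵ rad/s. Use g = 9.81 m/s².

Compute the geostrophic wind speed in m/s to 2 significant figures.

Coriolis parameter at 59°N:
f = 2Ω sin φ = 2 × 7.29×10⁻⁵ × sin 59° = 1.25×10⁻⁴ s⁻¹
Height gradient: |∂Z/∂n| = 120 m / 483000 m = 2.48×10⁻⁴
On a pressure surface, geostrophic balance gives V_g = (g/f)|∂Z/∂n|:
V_g = 9.81 × 2.48×10⁻⁴ / 1.25×10⁻⁴ = 19.5 m/s

20 m/s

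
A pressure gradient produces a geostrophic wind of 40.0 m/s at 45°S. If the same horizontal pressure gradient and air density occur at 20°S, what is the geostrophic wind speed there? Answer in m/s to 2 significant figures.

With the same pressure gradient and density, V_g ∝ 1/f ∝ 1/sin φ.
V₂ = V₁ · sin φ₁ / sin φ₂ = 40.0 × sin 45° / sin 20°
V₂ = 40.0 × 0.7071/0.3420 = 83 m/s

83 m/s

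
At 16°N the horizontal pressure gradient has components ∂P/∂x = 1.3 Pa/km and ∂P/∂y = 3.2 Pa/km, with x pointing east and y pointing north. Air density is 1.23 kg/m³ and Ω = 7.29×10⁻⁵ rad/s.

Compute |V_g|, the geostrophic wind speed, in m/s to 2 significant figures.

70 m/s

Coriolis parameter at 16°N:
f = 2Ω sin φ = 2 × 7.29×10⁻⁵ × sin 16° = 4.02×10⁻⁵ s⁻¹
Component geostrophic relations (x east, y north):
u_g = −(1/(fρ)) ∂P/∂y,  v_g = (1/(fρ)) ∂P/∂x
u_g = −(3.2×10⁻³)/(4.02×10⁻⁵ × 1.23) = −64.7 m/s;  v_g = (1.3×10⁻³)/(4.02×10⁻⁵ × 1.23) = 26.3 m/s
|V_g| = √(u_g² + v_g²) = 69.9 m/s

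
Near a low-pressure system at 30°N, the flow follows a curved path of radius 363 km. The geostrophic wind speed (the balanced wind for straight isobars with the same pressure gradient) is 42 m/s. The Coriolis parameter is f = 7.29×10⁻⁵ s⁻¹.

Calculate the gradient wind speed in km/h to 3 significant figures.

81.5 km/h

Around a low, centrifugal force acts outward with Coriolis, so pressure-gradient force balances both:
(1/ρ)|∂P/∂n| = fV + V²/R  →  V² + fR·V − fR·V_g = 0
With fR = 7.29×10⁻⁵ × 363×10³ m = 26.5 m/s:
V = [−fR + √((fR)² + 4 fR V_g)]/2 = [−26.5 + √(26.5² + 4×26.5×42)]/2 = 22.6 m/s
Subgeostrophic (V < V_g = 42 m/s), as expected around a low.
Converting: 22.6 m/s × 3.6 = 81.5 km/h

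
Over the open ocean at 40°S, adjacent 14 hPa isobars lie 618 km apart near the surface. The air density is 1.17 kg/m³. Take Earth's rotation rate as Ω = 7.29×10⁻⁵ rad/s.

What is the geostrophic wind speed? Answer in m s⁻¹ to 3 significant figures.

20.7 m s⁻¹

Coriolis parameter at 40°S:
f = 2Ω sin φ = 2 × 7.29×10⁻⁵ × sin 40° = 9.37×10⁻⁵ s⁻¹
Pressure gradient: |∂P/∂n| = 1400 Pa / 618000 m = 2.27×10⁻³ Pa/m
Geostrophic balance (pressure-gradient force = Coriolis force):
V_g = (1/(fρ)) |∂P/∂n| = 2.27×10⁻³ / (9.37×10⁻⁵ × 1.17) = 20.7 m/s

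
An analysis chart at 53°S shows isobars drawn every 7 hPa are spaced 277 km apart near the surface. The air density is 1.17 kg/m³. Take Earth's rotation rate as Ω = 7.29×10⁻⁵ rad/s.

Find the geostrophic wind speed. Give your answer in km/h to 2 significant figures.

Coriolis parameter at 53°S:
f = 2Ω sin φ = 2 × 7.29×10⁻⁵ × sin 53° = 1.16×10⁻⁴ s⁻¹
Pressure gradient: |∂P/∂n| = 700 Pa / 277000 m = 2.53×10⁻³ Pa/m
Geostrophic balance (pressure-gradient force = Coriolis force):
V_g = (1/(fρ)) |∂P/∂n| = 2.53×10⁻³ / (1.16×10⁻⁴ × 1.17) = 18.5 m/s
Converting: 18.5 m/s × 3.6 = 67 km/h

67 km/h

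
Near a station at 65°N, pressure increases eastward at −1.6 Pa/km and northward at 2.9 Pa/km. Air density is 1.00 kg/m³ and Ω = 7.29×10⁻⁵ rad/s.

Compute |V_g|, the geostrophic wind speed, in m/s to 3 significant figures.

25.1 m/s

Coriolis parameter at 65°N:
f = 2Ω sin φ = 2 × 7.29×10⁻⁵ × sin 65° = 1.32×10⁻⁴ s⁻¹
Component geostrophic relations (x east, y north):
u_g = −(1/(fρ)) ∂P/∂y,  v_g = (1/(fρ)) ∂P/∂x
u_g = −(2.9×10⁻³)/(1.32×10⁻⁴ × 1.00) = −21.9 m/s;  v_g = (−1.6×10⁻³)/(1.32×10⁻⁴ × 1.00) = −12.1 m/s
|V_g| = √(u_g² + v_g²) = 25.1 m/s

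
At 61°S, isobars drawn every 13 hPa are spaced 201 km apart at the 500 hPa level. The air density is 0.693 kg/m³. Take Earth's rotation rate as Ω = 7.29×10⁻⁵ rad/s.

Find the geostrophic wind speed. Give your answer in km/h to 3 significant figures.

Coriolis parameter at 61°S:
f = 2Ω sin φ = 2 × 7.29×10⁻⁵ × sin 61° = 1.28×10⁻⁴ s⁻¹
Pressure gradient: |∂P/∂n| = 1300 Pa / 201000 m = 6.47×10⁻³ Pa/m
Geostrophic balance (pressure-gradient force = Coriolis force):
V_g = (1/(fρ)) |∂P/∂n| = 6.47×10⁻³ / (1.28×10⁻⁴ × 0.693) = 73.2 m/s
Converting: 73.2 m/s × 3.6 = 263 km/h

263 km/h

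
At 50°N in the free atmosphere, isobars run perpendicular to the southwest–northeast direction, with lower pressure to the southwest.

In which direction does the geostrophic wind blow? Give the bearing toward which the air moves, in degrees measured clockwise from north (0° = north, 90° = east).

The pressure-gradient force points toward the southwest (bearing 225°).
Geostrophic balance: in the Northern Hemisphere the Coriolis force deflects motion to the right, so the geostrophic wind blows 90° to the right of the pressure-gradient force (low pressure on the left).
Rotating 225° by 90° clockwise gives 315° — the wind blows toward the northwest.

315°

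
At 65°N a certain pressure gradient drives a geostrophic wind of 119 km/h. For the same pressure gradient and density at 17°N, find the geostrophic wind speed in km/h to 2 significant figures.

With the same pressure gradient and density, V_g ∝ 1/f ∝ 1/sin φ.
V₂ = V₁ · sin φ₁ / sin φ₂ = 119 × sin 65° / sin 17°
V₂ = 119 × 0.9063/0.2924 = 370 km/h

370 km/h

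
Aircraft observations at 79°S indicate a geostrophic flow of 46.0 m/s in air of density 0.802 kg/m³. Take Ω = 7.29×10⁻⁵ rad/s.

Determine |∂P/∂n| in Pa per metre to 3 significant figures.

Coriolis parameter at 79°S:
f = 2Ω sin φ = 2 × 7.29×10⁻⁵ × sin 79° = 1.43×10⁻⁴ s⁻¹
Geostrophic balance rearranged: |∂P/∂n| = f ρ V_g
|∂P/∂n| = 1.43×10⁻⁴ × 0.802 × 46.0 = 5.28×10⁻³ Pa/m

5.28×10⁻³ Pa/m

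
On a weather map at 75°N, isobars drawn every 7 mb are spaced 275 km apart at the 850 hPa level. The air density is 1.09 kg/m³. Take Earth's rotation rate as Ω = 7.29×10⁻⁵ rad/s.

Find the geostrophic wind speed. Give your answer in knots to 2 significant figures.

32 knots

Coriolis parameter at 75°N:
f = 2Ω sin φ = 2 × 7.29×10⁻⁵ × sin 75° = 1.41×10⁻⁴ s⁻¹
Pressure gradient: |∂P/∂n| = 700 Pa / 275000 m = 2.55×10⁻³ Pa/m
Geostrophic balance (pressure-gradient force = Coriolis force):
V_g = (1/(fρ)) |∂P/∂n| = 2.55×10⁻³ / (1.41×10⁻⁴ × 1.09) = 16.6 m/s
Converting: 16.6 m/s × 1.944 = 32 knots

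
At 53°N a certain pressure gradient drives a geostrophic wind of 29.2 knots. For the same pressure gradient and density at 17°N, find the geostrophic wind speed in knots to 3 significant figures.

With the same pressure gradient and density, V_g ∝ 1/f ∝ 1/sin φ.
V₂ = V₁ · sin φ₁ / sin φ₂ = 29.2 × sin 53° / sin 17°
V₂ = 29.2 × 0.7986/0.2924 = 79.8 knots

79.8 knots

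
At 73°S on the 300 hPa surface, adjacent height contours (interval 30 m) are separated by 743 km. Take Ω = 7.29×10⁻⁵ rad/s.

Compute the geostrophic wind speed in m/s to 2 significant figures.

2.8 m/s

Coriolis parameter at 73°S:
f = 2Ω sin φ = 2 × 7.29×10⁻⁵ × sin 73° = 1.39×10⁻⁴ s⁻¹
Height gradient: |∂Z/∂n| = 30 m / 743000 m = 4.04×10⁻⁵
On a pressure surface, geostrophic balance gives V_g = (g/f)|∂Z/∂n|:
V_g = 9.81 × 4.04×10⁻⁵ / 1.39×10⁻⁴ = 2.84 m/s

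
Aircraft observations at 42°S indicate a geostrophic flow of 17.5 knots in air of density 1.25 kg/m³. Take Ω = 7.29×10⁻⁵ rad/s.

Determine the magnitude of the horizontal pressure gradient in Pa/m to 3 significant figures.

1.10×10⁻³ Pa/m

Coriolis parameter at 42°S:
f = 2Ω sin φ = 2 × 7.29×10⁻⁵ × sin 42° = 9.76×10⁻⁵ s⁻¹
Wind speed in SI: 17.5 knots = 9.00 m/s
Geostrophic balance rearranged: |∂P/∂n| = f ρ V_g
|∂P/∂n| = 9.76×10⁻⁵ × 1.25 × 9.00 = 1.10×10⁻³ Pa/m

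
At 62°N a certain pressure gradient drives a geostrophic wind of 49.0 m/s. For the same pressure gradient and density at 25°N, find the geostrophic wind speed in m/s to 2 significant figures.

100 m/s

With the same pressure gradient and density, V_g ∝ 1/f ∝ 1/sin φ.
V₂ = V₁ · sin φ₁ / sin φ₂ = 49.0 × sin 62° / sin 25°
V₂ = 49.0 × 0.8829/0.4226 = 100 m/s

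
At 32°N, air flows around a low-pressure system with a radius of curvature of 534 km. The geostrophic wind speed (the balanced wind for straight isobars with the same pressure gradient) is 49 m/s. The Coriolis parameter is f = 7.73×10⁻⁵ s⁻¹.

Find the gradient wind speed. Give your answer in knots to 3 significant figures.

Around a low, centrifugal force acts outward with Coriolis, so pressure-gradient force balances both:
(1/ρ)|∂P/∂n| = fV + V²/R  →  V² + fR·V − fR·V_g = 0
With fR = 7.73×10⁻⁵ × 534×10³ m = 41.3 m/s:
V = [−fR + √((fR)² + 4 fR V_g)]/2 = [−41.3 + √(41.3² + 4×41.3×49)]/2 = 28.8 m/s
Subgeostrophic (V < V_g = 49 m/s), as expected around a low.
Converting: 28.8 m/s × 1.944 = 56.1 knots

56.1 knots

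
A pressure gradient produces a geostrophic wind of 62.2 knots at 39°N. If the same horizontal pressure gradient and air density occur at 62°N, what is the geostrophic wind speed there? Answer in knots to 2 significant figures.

With the same pressure gradient and density, V_g ∝ 1/f ∝ 1/sin φ.
V₂ = V₁ · sin φ₁ / sin φ₂ = 62.2 × sin 39° / sin 62°
V₂ = 62.2 × 0.6293/0.8829 = 44 knots

44 knots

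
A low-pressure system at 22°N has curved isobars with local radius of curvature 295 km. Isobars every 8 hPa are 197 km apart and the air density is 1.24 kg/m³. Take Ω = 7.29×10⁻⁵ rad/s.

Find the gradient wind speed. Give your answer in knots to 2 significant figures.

Coriolis parameter at 22°N:
f = 2Ω sin φ = 2 × 7.29×10⁻⁵ × sin 22° = 5.46×10⁻⁵ s⁻¹
Pressure gradient: |∂P/∂n| = 800 Pa / 197000 m = 4.06×10⁻³ Pa/m
Geostrophic speed: V_g = |∂P/∂n|/(fρ) = 4.06×10⁻³/(5.46×10⁻⁵ × 1.24) = 60.0 m/s
Around a low, centrifugal force acts outward with Coriolis, so pressure-gradient force balances both:
(1/ρ)|∂P/∂n| = fV + V²/R  →  V² + fR·V − fR·V_g = 0
With fR = 5.46×10⁻⁵ × 295×10³ m = 16.1 m/s:
V = [−fR + √((fR)² + 4 fR V_g)]/2 = [−16.1 + √(16.1² + 4×16.1×60)]/2 = 24.1 m/s
Subgeostrophic (V < V_g = 60 m/s), as expected around a low.
Converting: 24.1 m/s × 1.944 = 47 knots

47 knots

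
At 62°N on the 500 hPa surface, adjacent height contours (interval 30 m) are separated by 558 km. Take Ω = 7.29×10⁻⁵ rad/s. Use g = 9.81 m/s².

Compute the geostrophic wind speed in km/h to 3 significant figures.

14.7 km/h

Coriolis parameter at 62°N:
f = 2Ω sin φ = 2 × 7.29×10⁻⁵ × sin 62° = 1.29×10⁻⁴ s⁻¹
Height gradient: |∂Z/∂n| = 30 m / 558000 m = 5.38×10⁻⁵
On a pressure surface, geostrophic balance gives V_g = (g/f)|∂Z/∂n|:
V_g = 9.81 × 5.38×10⁻⁵ / 1.29×10⁻⁴ = 4.10 m/s
Converting: 4.10 m/s × 3.6 = 14.7 km/h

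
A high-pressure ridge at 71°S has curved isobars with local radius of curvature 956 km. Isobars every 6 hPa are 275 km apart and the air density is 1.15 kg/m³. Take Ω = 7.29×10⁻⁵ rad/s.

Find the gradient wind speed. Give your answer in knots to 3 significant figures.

Coriolis parameter at 71°S:
f = 2Ω sin φ = 2 × 7.29×10⁻⁵ × sin 71° = 1.38×10⁻⁴ s⁻¹
Pressure gradient: |∂P/∂n| = 600 Pa / 275000 m = 2.18×10⁻³ Pa/m
Geostrophic speed: V_g = |∂P/∂n|/(fρ) = 2.18×10⁻³/(1.38×10⁻⁴ × 1.15) = 13.8 m/s
Around a high, pressure-gradient force acts outward with centrifugal, so Coriolis balances both:
fV = (1/ρ)|∂P/∂n| + V²/R  →  V² − fR·V + fR·V_g = 0
With fR = 1.38×10⁻⁴ × 956×10³ m = 132 m/s:
V = [fR − √((fR)² − 4 fR V_g)]/2 = [132 − √(132² − 4×132×13.8)]/2 = 15.6 m/s
Supergeostrophic (V > V_g = 13.8 m/s), as expected around a high.
Converting: 15.6 m/s × 1.944 = 30.3 knots

30.3 knots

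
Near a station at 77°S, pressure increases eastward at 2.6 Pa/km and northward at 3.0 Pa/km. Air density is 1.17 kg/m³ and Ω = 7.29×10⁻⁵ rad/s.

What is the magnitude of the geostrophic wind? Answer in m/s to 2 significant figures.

24 m/s

Coriolis parameter at 77°S:
f = 2Ω sin φ = 2 × 7.29×10⁻⁵ × sin 77° = 1.42×10⁻⁴ s⁻¹
In the Southern Hemisphere f is negative: f = −1.42×10⁻⁴ s⁻¹.
Component geostrophic relations (x east, y north):
u_g = −(1/(fρ)) ∂P/∂y,  v_g = (1/(fρ)) ∂P/∂x
u_g = −(3.0×10⁻³)/(−1.42×10⁻⁴ × 1.17) = 18.0 m/s;  v_g = (2.6×10⁻³)/(−1.42×10⁻⁴ × 1.17) = −15.6 m/s
|V_g| = √(u_g² + v_g²) = 23.9 m/s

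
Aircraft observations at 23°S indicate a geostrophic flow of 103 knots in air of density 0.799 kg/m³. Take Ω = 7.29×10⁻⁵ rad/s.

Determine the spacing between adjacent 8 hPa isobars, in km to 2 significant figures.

330 km

Coriolis parameter at 23°S:
f = 2Ω sin φ = 2 × 7.29×10⁻⁵ × sin 23° = 5.70×10⁻⁵ s⁻¹
Wind speed in SI: 103 knots = 53.0 m/s
Geostrophic balance rearranged: |∂P/∂n| = f ρ V_g
|∂P/∂n| = 5.70×10⁻⁵ × 0.799 × 53.0 = 2.41×10⁻³ Pa/m
Isobar spacing: Δn = ΔP/|∂P/∂n| = 800 Pa / 2.41×10⁻³ Pa/m = 331690 m ≈ 330 km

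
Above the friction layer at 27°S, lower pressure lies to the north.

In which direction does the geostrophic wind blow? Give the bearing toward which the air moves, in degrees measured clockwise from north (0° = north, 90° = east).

270°

The pressure-gradient force points toward the north (bearing 000°).
Geostrophic balance: in the Southern Hemisphere the Coriolis force deflects motion to the left, so the geostrophic wind blows 90° to the left of the pressure-gradient force (low pressure on the right).
Rotating 000° by 90° counterclockwise gives 270° — the wind blows toward the west.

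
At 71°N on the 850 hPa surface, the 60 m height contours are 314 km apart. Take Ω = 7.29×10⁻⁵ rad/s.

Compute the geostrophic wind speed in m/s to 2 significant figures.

14 m/s

Coriolis parameter at 71°N:
f = 2Ω sin φ = 2 × 7.29×10⁻⁵ × sin 71° = 1.38×10⁻⁴ s⁻¹
Height gradient: |∂Z/∂n| = 60 m / 314000 m = 1.91×10⁻⁴
On a pressure surface, geostrophic balance gives V_g = (g/f)|∂Z/∂n|:
V_g = 9.81 × 1.91×10⁻⁴ / 1.38×10⁻⁴ = 13.6 m/s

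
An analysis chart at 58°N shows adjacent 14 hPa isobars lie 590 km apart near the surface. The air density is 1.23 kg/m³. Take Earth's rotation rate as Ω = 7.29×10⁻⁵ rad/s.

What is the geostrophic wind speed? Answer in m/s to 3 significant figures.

15.6 m/s

Coriolis parameter at 58°N:
f = 2Ω sin φ = 2 × 7.29×10⁻⁵ × sin 58° = 1.24×10⁻⁴ s⁻¹
Pressure gradient: |∂P/∂n| = 1400 Pa / 590000 m = 2.37×10⁻³ Pa/m
Geostrophic balance (pressure-gradient force = Coriolis force):
V_g = (1/(fρ)) |∂P/∂n| = 2.37×10⁻³ / (1.24×10⁻⁴ × 1.23) = 15.6 m/s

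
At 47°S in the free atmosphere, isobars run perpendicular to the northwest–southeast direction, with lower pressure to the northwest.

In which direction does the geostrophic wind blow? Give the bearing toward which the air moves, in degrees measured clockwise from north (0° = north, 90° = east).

The pressure-gradient force points toward the northwest (bearing 315°).
Geostrophic balance: in the Southern Hemisphere the Coriolis force deflects motion to the left, so the geostrophic wind blows 90° to the left of the pressure-gradient force (low pressure on the right).
Rotating 315° by 90° counterclockwise gives 225° — the wind blows toward the southwest.

225°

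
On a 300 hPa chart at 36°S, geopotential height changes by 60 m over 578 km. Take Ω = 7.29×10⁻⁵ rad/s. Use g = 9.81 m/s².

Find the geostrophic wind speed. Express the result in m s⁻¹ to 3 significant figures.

Coriolis parameter at 36°S:
f = 2Ω sin φ = 2 × 7.29×10⁻⁵ × sin 36° = 8.57×10⁻⁵ s⁻¹
Height gradient: |∂Z/∂n| = 60 m / 578000 m = 1.04×10⁻⁴
On a pressure surface, geostrophic balance gives V_g = (g/f)|∂Z/∂n|:
V_g = 9.81 × 1.04×10⁻⁴ / 8.57×10⁻⁵ = 11.9 m/s

11.9 m s⁻¹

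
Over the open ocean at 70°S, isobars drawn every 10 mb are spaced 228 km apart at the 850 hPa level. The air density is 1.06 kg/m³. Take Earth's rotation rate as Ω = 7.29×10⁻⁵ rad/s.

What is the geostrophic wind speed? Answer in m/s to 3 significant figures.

Coriolis parameter at 70°S:
f = 2Ω sin φ = 2 × 7.29×10⁻⁵ × sin 70° = 1.37×10⁻⁴ s⁻¹
Pressure gradient: |∂P/∂n| = 1000 Pa / 228000 m = 4.39×10⁻³ Pa/m
Geostrophic balance (pressure-gradient force = Coriolis force):
V_g = (1/(fρ)) |∂P/∂n| = 4.39×10⁻³ / (1.37×10⁻⁴ × 1.06) = 30.2 m/s

30.2 m/s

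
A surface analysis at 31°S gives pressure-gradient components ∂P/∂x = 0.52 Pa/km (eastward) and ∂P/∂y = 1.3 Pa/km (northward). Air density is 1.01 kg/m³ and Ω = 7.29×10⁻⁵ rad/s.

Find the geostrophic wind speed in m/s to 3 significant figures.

18.5 m/s

Coriolis parameter at 31°S:
f = 2Ω sin φ = 2 × 7.29×10⁻⁵ × sin 31° = 7.51×10⁻⁵ s⁻¹
In the Southern Hemisphere f is negative: f = −7.51×10⁻⁵ s⁻¹.
Component geostrophic relations (x east, y north):
u_g = −(1/(fρ)) ∂P/∂y,  v_g = (1/(fρ)) ∂P/∂x
u_g = −(1.3×10⁻³)/(−7.51×10⁻⁵ × 1.01) = 17.1 m/s;  v_g = (0.52×10⁻³)/(−7.51×10⁻⁵ × 1.01) = −6.86 m/s
|V_g| = √(u_g² + v_g²) = 18.5 m/s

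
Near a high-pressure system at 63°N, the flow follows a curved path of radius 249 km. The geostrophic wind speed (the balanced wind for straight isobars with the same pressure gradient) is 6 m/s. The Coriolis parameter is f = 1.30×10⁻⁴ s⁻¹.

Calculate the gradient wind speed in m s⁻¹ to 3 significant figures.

7.95 m s⁻¹

Around a high, pressure-gradient force acts outward with centrifugal, so Coriolis balances both:
fV = (1/ρ)|∂P/∂n| + V²/R  →  V² − fR·V + fR·V_g = 0
With fR = 1.30×10⁻⁴ × 249×10³ m = 32.4 m/s:
V = [fR − √((fR)² − 4 fR V_g)]/2 = [32.4 − √(32.4² − 4×32.4×6)]/2 = 7.95 m/s
Supergeostrophic (V > V_g = 6 m/s), as expected around a high.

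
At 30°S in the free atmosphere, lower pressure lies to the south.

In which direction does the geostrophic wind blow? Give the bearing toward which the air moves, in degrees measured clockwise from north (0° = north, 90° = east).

The pressure-gradient force points toward the south (bearing 180°).
Geostrophic balance: in the Southern Hemisphere the Coriolis force deflects motion to the left, so the geostrophic wind blows 90° to the left of the pressure-gradient force (low pressure on the right).
Rotating 180° by 90° counterclockwise gives 090° — the wind blows toward the east.

090°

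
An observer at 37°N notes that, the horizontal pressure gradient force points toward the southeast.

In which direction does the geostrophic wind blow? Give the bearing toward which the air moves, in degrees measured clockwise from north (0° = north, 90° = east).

225°

The pressure-gradient force points toward the southeast (bearing 135°).
Geostrophic balance: in the Northern Hemisphere the Coriolis force deflects motion to the right, so the geostrophic wind blows 90° to the right of the pressure-gradient force (low pressure on the left).
Rotating 135° by 90° clockwise gives 225° — the wind blows toward the southwest.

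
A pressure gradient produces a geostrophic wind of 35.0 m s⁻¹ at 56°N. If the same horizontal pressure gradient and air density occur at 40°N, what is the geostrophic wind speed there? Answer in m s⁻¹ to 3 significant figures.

With the same pressure gradient and density, V_g ∝ 1/f ∝ 1/sin φ.
V₂ = V₁ · sin φ₁ / sin φ₂ = 35.0 × sin 56° / sin 40°
V₂ = 35.0 × 0.8290/0.6428 = 45.1 m s⁻¹

45.1 m s⁻¹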